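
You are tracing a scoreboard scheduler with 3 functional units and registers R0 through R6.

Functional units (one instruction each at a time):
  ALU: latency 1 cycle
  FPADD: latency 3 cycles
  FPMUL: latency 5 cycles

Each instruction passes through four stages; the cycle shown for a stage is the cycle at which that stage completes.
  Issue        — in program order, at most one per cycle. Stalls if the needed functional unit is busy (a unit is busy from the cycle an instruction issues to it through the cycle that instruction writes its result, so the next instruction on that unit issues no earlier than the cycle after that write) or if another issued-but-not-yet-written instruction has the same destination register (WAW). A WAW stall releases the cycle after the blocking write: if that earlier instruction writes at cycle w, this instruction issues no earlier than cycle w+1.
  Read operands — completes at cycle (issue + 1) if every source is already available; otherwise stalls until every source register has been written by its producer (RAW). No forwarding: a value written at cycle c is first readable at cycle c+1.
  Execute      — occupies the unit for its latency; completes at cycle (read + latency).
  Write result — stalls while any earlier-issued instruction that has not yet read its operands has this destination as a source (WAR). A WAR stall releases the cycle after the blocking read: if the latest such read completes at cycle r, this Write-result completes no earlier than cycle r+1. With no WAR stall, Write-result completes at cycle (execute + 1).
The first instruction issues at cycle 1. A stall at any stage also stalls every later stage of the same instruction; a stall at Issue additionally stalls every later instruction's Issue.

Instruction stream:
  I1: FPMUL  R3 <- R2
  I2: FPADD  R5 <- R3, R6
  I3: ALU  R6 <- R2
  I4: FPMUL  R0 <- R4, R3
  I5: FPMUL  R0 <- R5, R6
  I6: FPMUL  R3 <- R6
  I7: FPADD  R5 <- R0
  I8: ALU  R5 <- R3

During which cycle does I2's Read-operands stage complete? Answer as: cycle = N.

cycle = 9

c1: I1→FPMUL
c2: I1 RO, I2→FPADD
c3: I3→ALU
c4: I3 RO
c5: I3 EX
c7: I1 EX
c8: I1 WR R3
c9: I2 RO, I4→FPMUL
c10: I3 WR R6, I4 RO
c12: I2 EX
c13: I2 WR R5
c15: I4 EX
c16: I4 WR R0
c17: I5→FPMUL
c18: I5 RO
c23: I5 EX
c24: I5 WR R0
c25: I6→FPMUL
c26: I6 RO, I7→FPADD
c27: I7 RO
c30: I7 EX
c31: I6 EX, I7 WR R5
c32: I6 WR R3, I8→ALU
c33: I8 RO
c34: I8 EX
c35: I8 WR R5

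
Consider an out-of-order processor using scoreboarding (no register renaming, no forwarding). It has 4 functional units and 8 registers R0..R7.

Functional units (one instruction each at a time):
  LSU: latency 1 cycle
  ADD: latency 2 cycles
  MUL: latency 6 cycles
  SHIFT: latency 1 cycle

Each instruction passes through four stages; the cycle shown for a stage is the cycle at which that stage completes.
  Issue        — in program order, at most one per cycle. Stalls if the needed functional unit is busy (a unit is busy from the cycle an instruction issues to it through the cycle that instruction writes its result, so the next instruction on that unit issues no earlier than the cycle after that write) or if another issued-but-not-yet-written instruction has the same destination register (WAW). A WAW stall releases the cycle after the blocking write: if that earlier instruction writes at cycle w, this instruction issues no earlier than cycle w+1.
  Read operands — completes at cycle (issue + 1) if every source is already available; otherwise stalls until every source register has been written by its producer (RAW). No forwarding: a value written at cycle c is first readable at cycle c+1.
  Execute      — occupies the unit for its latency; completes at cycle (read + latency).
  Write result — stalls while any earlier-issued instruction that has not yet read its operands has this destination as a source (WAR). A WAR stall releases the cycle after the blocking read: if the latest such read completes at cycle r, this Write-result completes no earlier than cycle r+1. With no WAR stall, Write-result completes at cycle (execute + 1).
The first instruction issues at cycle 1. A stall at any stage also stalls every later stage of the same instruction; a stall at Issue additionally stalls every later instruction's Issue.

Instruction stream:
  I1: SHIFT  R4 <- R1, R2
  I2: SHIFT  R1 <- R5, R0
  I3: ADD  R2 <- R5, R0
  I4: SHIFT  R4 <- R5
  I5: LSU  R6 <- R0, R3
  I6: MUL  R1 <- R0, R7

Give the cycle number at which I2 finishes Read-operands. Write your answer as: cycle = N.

I1: IS=1 RO=2 EX=3 WR=4
I2: IS=5 RO=6 EX=7 WR=8  [struct: SHIFT busy until I1 writes@4]
I3: IS=6 RO=7 EX=9 WR=10
I4: IS=9 RO=10 EX=11 WR=12  [struct: SHIFT busy until I2 writes@8]
I5: IS=10 RO=11 EX=12 WR=13
I6: IS=11 RO=12 EX=18 WR=19

cycle = 6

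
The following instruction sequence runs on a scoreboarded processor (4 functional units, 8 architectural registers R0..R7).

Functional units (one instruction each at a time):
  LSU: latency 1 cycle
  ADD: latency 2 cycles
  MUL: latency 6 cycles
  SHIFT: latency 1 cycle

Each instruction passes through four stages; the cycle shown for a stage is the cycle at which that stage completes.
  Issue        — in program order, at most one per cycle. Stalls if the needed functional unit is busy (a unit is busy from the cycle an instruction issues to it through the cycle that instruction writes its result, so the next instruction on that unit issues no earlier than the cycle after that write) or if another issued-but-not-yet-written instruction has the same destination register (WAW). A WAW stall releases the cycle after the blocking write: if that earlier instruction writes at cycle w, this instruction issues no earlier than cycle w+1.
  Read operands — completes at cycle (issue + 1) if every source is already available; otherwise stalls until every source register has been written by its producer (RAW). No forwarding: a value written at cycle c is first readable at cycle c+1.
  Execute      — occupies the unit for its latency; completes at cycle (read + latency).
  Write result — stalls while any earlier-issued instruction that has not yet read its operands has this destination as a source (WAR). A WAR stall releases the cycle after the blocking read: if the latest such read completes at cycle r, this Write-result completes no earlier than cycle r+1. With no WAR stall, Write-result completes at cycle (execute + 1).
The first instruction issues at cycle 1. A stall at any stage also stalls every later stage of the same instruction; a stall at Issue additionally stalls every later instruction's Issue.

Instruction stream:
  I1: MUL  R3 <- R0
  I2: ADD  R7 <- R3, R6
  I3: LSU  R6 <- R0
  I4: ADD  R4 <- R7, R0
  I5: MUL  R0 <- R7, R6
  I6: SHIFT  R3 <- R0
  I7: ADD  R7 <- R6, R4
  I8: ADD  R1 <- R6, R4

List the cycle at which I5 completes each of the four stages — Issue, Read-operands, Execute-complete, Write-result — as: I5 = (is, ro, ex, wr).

I5 = (15, 16, 22, 23)

t=1  I1 issues→MUL
t=2  I1 reads, I2 issues→ADD
t=3  I3 issues→LSU
t=4  I3 reads
t=5  I3 exec-done
t=8  I1 exec-done
t=9  I1 writes R3
t=10  I2 reads
t=11  I3 writes R6
t=12  I2 exec-done
t=13  I2 writes R7
t=14  I4 issues→ADD
t=15  I4 reads, I5 issues→MUL
t=16  I5 reads, I6 issues→SHIFT
t=17  I4 exec-done
t=18  I4 writes R4
t=19  I7 issues→ADD
t=20  I7 reads
t=22  I5 exec-done, I7 exec-done
t=23  I5 writes R0, I7 writes R7
t=24  I6 reads, I8 issues→ADD
t=25  I6 exec-done, I8 reads
t=26  I6 writes R3
t=27  I8 exec-done
t=28  I8 writes R1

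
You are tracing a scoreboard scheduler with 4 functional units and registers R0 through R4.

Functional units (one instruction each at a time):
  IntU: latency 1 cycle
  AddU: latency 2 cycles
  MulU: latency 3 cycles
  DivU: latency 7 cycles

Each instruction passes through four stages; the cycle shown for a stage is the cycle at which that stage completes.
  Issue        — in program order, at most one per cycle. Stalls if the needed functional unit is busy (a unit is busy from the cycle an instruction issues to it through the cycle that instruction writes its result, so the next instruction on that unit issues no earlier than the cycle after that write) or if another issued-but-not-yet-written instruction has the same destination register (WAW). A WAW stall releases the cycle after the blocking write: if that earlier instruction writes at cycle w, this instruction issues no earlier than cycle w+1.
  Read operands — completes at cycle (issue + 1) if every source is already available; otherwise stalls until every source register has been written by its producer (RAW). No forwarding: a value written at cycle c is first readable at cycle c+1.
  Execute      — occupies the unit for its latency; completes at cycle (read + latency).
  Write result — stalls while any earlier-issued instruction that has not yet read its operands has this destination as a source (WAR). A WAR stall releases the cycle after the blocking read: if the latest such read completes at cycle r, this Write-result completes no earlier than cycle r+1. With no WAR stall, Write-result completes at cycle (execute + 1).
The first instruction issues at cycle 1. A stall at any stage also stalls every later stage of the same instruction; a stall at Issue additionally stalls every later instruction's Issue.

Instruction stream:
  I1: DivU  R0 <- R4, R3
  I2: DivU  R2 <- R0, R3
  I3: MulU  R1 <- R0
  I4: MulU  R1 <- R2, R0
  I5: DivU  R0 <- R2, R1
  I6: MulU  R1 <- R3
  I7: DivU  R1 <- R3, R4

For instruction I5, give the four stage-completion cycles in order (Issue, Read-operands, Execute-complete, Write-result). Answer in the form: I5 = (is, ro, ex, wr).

I5 = (21, 26, 33, 34)

I1: IS=1 RO=2 EX=9 WR=10
I2: IS=11 RO=12 EX=19 WR=20  [struct: DivU busy until I1 writes@10]
I3: IS=12 RO=13 EX=16 WR=17
I4: IS=18 RO=21 EX=24 WR=25  [struct: MulU busy until I3 writes@17; RAW R2: wait I2 write@20]
I5: IS=21 RO=26 EX=33 WR=34  [struct: DivU busy until I2 writes@20; RAW R1: wait I4 write@25]
I6: IS=26 RO=27 EX=30 WR=31  [struct: MulU busy until I4 writes@25]
I7: IS=35 RO=36 EX=43 WR=44  [struct: DivU busy until I5 writes@34]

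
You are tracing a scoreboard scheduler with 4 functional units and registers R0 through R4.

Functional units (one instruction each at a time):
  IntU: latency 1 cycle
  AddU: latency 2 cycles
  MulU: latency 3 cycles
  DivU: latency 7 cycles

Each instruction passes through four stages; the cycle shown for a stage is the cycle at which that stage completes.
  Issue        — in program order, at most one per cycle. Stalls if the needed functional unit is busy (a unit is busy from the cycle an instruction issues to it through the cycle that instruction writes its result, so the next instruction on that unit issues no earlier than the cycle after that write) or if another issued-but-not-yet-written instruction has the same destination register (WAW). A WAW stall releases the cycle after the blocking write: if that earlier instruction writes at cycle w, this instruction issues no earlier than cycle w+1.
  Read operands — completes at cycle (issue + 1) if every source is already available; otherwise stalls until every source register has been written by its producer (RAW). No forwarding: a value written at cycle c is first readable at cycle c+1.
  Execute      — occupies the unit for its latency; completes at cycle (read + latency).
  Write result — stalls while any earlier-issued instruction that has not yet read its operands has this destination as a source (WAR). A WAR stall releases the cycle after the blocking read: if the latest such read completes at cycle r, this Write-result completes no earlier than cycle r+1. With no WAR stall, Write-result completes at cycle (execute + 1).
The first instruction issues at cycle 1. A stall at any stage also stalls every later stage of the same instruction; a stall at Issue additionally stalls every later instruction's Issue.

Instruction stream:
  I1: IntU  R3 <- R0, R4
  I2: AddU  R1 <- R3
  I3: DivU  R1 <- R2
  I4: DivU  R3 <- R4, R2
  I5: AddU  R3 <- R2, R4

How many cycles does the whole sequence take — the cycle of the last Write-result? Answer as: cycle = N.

cycle = 33

1) issue 1, read 2, done 3, write 4
2) issue 2, read 5, done 7, write 8  <RAW R3: wait I1 write@4>
3) issue 9, read 10, done 17, write 18  <WAW R1: wait I2 write@8>
4) issue 19, read 20, done 27, write 28  <struct: DivU busy until I3 writes@18>
5) issue 29, read 30, done 32, write 33  <WAW R3: wait I4 write@28>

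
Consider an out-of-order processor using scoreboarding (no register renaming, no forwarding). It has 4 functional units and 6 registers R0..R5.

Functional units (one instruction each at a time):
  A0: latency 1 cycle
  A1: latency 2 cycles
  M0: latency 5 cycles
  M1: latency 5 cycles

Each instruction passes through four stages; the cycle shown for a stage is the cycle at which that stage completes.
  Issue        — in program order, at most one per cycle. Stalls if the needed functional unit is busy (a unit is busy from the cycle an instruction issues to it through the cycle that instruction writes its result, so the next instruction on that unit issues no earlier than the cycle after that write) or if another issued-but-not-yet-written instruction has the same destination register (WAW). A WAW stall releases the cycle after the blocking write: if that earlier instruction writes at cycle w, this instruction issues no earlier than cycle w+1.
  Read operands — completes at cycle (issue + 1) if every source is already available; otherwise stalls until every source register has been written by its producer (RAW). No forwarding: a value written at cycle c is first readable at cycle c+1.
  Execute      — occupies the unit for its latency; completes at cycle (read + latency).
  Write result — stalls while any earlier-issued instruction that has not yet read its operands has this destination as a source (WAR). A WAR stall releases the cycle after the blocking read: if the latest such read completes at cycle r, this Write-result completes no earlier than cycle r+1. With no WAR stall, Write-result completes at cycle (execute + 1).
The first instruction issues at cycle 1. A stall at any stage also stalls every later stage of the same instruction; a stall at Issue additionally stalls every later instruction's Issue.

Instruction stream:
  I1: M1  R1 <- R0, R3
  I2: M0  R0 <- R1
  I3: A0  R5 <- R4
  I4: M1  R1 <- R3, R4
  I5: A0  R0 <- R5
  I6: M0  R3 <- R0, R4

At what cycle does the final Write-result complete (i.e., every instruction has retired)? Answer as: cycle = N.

I1  is:1  ro:2  ex:7  wr:8
I2  is:2  ro:9  ex:14  wr:15  — RAW R1: wait I1 write@8
I3  is:3  ro:4  ex:5  wr:6
I4  is:9  ro:10  ex:15  wr:16  — struct: M1 busy until I1 writes@8
I5  is:16  ro:17  ex:18  wr:19  — WAW R0: wait I2 write@15
I6  is:17  ro:20  ex:25  wr:26  — RAW R0: wait I5 write@19

cycle = 26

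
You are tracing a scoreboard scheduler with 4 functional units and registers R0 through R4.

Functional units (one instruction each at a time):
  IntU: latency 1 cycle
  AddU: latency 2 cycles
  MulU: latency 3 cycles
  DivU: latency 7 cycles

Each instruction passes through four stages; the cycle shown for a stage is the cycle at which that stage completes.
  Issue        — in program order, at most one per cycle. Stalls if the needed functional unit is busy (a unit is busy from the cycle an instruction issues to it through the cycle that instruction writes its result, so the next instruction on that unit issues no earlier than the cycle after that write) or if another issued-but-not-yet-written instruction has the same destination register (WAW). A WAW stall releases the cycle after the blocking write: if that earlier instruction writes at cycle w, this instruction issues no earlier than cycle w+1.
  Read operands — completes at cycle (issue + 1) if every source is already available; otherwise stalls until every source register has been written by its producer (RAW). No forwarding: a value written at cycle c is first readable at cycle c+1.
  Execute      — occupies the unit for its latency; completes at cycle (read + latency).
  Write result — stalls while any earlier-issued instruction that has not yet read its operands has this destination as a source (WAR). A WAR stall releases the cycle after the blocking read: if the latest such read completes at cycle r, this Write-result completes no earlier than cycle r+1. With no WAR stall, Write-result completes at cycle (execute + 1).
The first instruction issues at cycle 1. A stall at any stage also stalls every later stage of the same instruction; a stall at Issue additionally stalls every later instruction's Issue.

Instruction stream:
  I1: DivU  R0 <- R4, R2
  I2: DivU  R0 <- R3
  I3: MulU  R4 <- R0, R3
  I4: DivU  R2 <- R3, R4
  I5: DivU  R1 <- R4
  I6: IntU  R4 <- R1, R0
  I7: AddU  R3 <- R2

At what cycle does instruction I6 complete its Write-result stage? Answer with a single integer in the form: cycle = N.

cycle = 47

I1: IS=1 RO=2 EX=9 WR=10
I2: IS=11 RO=12 EX=19 WR=20  [struct: DivU busy until I1 writes@10]
I3: IS=12 RO=21 EX=24 WR=25  [RAW R0: wait I2 write@20]
I4: IS=21 RO=26 EX=33 WR=34  [struct: DivU busy until I2 writes@20; RAW R4: wait I3 write@25]
I5: IS=35 RO=36 EX=43 WR=44  [struct: DivU busy until I4 writes@34]
I6: IS=36 RO=45 EX=46 WR=47  [RAW R1: wait I5 write@44]
I7: IS=37 RO=38 EX=40 WR=41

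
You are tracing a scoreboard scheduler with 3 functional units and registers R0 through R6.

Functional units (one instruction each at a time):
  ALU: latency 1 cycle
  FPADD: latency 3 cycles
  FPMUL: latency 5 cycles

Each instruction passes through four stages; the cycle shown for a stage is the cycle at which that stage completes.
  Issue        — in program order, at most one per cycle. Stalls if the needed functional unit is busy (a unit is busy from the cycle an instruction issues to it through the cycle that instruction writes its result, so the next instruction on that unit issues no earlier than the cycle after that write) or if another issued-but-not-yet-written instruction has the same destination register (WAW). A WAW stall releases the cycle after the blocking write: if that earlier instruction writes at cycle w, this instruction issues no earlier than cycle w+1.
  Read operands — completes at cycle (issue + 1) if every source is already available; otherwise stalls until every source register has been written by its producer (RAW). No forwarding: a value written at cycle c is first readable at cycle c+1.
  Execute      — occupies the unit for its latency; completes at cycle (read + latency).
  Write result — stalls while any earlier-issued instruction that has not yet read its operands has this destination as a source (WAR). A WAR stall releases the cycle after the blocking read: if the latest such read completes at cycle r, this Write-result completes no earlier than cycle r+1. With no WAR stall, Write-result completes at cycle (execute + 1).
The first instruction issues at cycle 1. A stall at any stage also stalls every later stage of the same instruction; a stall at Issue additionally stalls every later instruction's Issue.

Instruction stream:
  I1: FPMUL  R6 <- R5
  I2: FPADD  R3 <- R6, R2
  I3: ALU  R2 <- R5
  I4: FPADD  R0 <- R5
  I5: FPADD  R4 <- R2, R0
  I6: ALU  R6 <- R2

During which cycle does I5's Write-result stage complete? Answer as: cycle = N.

cycle = 25

c1: I1 dispatched to FPMUL
c2: I1 operands ready · I2 dispatched to FPADD
c3: I3 dispatched to ALU
c4: I3 operands ready
c5: I3 complete
c7: I1 complete
c8: R6←I1
c9: I2 operands ready
c10: R2←I3
c12: I2 complete
c13: R3←I2
c14: I4 dispatched to FPADD
c15: I4 operands ready
c18: I4 complete
c19: R0←I4
c20: I5 dispatched to FPADD
c21: I5 operands ready · I6 dispatched to ALU
c22: I6 operands ready
c23: I6 complete
c24: I5 complete · R6←I6
c25: R4←I5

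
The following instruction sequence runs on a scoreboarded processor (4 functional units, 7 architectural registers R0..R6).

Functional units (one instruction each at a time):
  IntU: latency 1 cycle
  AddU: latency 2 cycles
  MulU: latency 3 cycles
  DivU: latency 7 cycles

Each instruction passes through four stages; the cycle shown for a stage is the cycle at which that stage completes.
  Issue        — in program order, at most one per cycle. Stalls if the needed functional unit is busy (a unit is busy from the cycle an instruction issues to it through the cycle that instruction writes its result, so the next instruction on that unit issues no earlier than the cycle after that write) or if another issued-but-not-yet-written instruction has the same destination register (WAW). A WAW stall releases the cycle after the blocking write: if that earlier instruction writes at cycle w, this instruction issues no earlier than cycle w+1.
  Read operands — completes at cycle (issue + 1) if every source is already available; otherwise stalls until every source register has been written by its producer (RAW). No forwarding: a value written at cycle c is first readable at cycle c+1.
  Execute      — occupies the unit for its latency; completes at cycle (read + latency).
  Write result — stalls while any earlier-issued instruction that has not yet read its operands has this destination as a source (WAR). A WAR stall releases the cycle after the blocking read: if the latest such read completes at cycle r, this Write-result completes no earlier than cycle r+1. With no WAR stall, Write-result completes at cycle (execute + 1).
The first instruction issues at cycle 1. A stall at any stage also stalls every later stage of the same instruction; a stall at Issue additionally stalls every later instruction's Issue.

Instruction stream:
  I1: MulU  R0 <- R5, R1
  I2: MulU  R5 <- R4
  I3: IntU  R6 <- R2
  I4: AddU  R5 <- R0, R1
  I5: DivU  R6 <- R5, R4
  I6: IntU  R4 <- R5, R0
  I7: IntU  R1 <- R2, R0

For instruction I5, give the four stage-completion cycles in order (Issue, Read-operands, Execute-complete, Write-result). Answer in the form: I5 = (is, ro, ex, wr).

[1] I1→MulU
[2] I1 RO
[5] I1 EX
[6] I1 WR R0
[7] I2→MulU
[8] I2 RO; I3→IntU
[9] I3 RO
[10] I3 EX
[11] I2 EX; I3 WR R6
[12] I2 WR R5
[13] I4→AddU
[14] I4 RO; I5→DivU
[15] I6→IntU
[16] I4 EX
[17] I4 WR R5
[18] I5 RO; I6 RO
[19] I6 EX
[20] I6 WR R4
[21] I7→IntU
[22] I7 RO
[23] I7 EX
[24] I7 WR R1
[25] I5 EX
[26] I5 WR R6

I5 = (14, 18, 25, 26)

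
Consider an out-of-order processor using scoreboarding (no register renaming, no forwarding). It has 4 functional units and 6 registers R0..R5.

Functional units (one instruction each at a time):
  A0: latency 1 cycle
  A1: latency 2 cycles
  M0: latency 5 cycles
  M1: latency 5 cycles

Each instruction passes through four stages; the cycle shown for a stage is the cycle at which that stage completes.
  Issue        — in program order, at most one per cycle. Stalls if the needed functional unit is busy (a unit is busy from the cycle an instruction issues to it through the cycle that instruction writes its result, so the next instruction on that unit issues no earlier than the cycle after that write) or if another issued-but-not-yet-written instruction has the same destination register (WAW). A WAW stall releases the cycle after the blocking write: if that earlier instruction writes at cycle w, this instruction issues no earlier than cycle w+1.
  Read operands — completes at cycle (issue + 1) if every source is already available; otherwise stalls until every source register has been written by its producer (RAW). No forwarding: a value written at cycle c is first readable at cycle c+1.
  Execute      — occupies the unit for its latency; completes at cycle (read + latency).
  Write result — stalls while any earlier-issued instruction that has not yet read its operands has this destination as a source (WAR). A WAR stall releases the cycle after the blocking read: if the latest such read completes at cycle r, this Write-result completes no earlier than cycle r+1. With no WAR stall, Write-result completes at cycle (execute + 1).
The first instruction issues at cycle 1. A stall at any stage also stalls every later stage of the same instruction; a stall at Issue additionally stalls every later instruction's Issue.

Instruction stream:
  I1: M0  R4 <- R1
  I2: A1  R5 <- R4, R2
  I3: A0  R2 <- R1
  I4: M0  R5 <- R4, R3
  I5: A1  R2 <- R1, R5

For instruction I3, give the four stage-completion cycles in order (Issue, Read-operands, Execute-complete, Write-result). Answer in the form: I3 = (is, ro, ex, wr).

I1 -> (1, 2, 7, 8)
I2 -> (2, 9, 11, 12)  // RAW R4: wait I1 write@8
I3 -> (3, 4, 5, 10)  // WAR R2: wait I2 read@9
I4 -> (13, 14, 19, 20)  // WAW R5: wait I2 write@12
I5 -> (14, 21, 23, 24)  // RAW R5: wait I4 write@20

I3 = (3, 4, 5, 10)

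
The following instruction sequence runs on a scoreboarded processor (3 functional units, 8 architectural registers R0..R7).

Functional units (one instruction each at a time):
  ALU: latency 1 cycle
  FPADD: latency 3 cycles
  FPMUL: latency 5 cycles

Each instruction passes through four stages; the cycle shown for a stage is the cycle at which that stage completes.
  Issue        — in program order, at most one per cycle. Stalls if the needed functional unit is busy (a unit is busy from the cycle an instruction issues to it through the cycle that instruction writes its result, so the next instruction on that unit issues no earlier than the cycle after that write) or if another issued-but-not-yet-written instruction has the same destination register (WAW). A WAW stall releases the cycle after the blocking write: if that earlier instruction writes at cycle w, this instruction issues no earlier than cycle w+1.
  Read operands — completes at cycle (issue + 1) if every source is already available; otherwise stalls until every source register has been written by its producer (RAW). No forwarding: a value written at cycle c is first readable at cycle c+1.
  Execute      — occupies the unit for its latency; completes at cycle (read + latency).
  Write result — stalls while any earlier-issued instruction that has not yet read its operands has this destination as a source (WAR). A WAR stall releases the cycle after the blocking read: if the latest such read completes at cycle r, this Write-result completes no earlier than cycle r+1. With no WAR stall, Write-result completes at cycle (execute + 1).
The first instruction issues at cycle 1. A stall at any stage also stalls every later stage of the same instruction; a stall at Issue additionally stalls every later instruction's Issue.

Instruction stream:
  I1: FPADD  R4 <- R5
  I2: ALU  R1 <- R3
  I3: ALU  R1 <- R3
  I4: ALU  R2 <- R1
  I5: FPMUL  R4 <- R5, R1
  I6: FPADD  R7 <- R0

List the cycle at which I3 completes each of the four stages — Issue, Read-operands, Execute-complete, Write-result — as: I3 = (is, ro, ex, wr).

I1 -> (1, 2, 5, 6)
I2 -> (2, 3, 4, 5)
I3 -> (6, 7, 8, 9)  // struct: ALU busy until I2 writes@5
I4 -> (10, 11, 12, 13)  // struct: ALU busy until I3 writes@9
I5 -> (11, 12, 17, 18)
I6 -> (12, 13, 16, 17)

I3 = (6, 7, 8, 9)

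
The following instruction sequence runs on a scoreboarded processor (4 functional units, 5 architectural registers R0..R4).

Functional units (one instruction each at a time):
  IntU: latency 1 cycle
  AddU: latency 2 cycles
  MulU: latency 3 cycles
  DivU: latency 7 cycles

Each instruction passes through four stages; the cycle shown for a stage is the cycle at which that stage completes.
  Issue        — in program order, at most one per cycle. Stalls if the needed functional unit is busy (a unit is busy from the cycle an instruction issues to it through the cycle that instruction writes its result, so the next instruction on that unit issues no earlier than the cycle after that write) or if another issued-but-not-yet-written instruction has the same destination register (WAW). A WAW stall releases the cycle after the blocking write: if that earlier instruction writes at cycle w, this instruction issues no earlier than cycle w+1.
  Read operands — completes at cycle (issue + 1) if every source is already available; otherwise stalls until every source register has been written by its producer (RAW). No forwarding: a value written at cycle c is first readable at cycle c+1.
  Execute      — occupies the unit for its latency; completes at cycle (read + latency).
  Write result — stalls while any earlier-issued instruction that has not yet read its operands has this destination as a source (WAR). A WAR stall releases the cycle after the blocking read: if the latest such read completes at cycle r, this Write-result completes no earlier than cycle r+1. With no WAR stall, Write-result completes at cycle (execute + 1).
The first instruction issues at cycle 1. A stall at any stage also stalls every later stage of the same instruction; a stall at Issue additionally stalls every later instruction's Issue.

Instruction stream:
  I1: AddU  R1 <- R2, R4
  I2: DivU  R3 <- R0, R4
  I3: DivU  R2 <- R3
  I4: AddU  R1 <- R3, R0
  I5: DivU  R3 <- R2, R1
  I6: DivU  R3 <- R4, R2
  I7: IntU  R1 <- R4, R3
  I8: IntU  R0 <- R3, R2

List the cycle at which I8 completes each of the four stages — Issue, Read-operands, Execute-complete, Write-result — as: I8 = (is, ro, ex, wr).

I8 = (45, 46, 47, 48)

c1: I1→AddU
c2: I1 RO | I2→DivU
c3: I2 RO
c4: I1 EX
c5: I1 WR R1
c10: I2 EX
c11: I2 WR R3
c12: I3→DivU
c13: I3 RO | I4→AddU
c14: I4 RO
c16: I4 EX
c17: I4 WR R1
c20: I3 EX
c21: I3 WR R2
c22: I5→DivU
c23: I5 RO
c30: I5 EX
c31: I5 WR R3
c32: I6→DivU
c33: I6 RO | I7→IntU
c40: I6 EX
c41: I6 WR R3
c42: I7 RO
c43: I7 EX
c44: I7 WR R1
c45: I8→IntU
c46: I8 RO
c47: I8 EX
c48: I8 WR R0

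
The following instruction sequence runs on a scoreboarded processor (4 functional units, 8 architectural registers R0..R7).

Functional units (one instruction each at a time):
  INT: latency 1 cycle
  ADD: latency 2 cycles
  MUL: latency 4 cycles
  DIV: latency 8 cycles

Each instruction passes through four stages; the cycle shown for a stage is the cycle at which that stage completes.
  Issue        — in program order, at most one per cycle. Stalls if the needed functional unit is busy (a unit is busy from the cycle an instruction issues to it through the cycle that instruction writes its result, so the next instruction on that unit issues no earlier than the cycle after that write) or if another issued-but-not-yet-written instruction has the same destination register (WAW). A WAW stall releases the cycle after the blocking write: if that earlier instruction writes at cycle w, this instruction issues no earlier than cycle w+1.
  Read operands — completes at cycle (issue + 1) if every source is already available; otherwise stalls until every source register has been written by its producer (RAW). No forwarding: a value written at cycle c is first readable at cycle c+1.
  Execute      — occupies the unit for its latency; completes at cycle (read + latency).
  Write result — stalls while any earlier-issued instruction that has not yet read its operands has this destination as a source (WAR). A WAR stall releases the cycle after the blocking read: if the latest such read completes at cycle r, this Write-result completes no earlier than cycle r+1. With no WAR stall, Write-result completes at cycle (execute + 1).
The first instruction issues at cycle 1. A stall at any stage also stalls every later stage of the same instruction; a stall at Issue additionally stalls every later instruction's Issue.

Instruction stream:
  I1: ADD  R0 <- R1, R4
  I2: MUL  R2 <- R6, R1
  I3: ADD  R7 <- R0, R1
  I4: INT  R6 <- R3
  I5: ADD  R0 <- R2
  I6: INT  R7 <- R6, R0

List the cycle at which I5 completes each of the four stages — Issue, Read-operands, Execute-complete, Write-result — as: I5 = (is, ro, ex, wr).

c1: I1 issues→ADD
c2: I1 reads, I2 issues→MUL
c3: I2 reads
c4: I1 exec-done
c5: I1 writes R0
c6: I3 issues→ADD
c7: I2 exec-done, I3 reads, I4 issues→INT
c8: I2 writes R2, I4 reads
c9: I3 exec-done, I4 exec-done
c10: I3 writes R7, I4 writes R6
c11: I5 issues→ADD
c12: I5 reads, I6 issues→INT
c14: I5 exec-done
c15: I5 writes R0
c16: I6 reads
c17: I6 exec-done
c18: I6 writes R7

I5 = (11, 12, 14, 15)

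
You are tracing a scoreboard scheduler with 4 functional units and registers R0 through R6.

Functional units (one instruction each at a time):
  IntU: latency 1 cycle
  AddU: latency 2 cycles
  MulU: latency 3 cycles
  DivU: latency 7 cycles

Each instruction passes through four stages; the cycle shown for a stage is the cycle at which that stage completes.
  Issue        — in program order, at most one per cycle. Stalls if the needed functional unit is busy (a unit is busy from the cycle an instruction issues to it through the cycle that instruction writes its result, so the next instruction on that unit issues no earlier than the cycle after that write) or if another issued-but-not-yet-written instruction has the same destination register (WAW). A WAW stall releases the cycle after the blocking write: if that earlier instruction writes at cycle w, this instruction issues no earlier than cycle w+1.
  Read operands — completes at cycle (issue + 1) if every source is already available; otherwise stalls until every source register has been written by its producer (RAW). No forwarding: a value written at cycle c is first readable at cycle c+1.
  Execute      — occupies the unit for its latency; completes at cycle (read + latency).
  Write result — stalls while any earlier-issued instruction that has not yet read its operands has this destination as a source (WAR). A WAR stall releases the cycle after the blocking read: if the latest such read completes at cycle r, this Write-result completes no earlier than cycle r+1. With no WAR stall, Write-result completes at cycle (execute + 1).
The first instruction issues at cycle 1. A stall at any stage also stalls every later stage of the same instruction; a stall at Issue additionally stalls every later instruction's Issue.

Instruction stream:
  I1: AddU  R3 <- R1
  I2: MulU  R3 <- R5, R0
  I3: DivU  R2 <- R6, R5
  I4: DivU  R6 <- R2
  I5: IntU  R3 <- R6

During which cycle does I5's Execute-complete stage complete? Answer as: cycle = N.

cycle = 28

cycle 1: I1 issues→AddU
cycle 2: I1 reads
cycle 4: I1 exec-done
cycle 5: I1 writes R3
cycle 6: I2 issues→MulU
cycle 7: I2 reads · I3 issues→DivU
cycle 8: I3 reads
cycle 10: I2 exec-done
cycle 11: I2 writes R3
cycle 15: I3 exec-done
cycle 16: I3 writes R2
cycle 17: I4 issues→DivU
cycle 18: I4 reads · I5 issues→IntU
cycle 25: I4 exec-done
cycle 26: I4 writes R6
cycle 27: I5 reads
cycle 28: I5 exec-done
cycle 29: I5 writes R3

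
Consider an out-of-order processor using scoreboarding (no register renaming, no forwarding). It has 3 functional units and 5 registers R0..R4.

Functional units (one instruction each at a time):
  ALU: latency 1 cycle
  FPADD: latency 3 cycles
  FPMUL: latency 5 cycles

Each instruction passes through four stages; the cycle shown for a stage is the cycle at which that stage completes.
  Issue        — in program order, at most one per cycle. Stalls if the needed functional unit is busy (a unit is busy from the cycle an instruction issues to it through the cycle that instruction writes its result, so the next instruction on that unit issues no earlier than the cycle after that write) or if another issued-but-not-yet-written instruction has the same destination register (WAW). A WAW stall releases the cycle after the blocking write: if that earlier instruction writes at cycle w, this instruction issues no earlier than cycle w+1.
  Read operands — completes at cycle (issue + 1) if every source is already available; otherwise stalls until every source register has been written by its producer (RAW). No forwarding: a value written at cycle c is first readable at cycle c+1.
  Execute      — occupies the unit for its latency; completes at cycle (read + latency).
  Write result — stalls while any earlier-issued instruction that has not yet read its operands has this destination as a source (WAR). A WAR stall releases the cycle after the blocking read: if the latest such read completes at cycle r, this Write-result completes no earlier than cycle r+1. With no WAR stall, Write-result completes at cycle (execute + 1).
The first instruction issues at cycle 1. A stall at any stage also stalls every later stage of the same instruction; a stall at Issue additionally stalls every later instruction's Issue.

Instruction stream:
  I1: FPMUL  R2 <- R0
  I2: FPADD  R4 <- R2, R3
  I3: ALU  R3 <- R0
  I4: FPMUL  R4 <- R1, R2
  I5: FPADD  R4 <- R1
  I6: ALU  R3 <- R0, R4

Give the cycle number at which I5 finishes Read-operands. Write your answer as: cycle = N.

I1  is:1  ro:2  ex:7  wr:8
I2  is:2  ro:9  ex:12  wr:13  — RAW R2: wait I1 write@8
I3  is:3  ro:4  ex:5  wr:10  — WAR R3: wait I2 read@9
I4  is:14  ro:15  ex:20  wr:21  — WAW R4: wait I2 write@13
I5  is:22  ro:23  ex:26  wr:27  — WAW R4: wait I4 write@21
I6  is:23  ro:28  ex:29  wr:30  — RAW R4: wait I5 write@27

cycle = 23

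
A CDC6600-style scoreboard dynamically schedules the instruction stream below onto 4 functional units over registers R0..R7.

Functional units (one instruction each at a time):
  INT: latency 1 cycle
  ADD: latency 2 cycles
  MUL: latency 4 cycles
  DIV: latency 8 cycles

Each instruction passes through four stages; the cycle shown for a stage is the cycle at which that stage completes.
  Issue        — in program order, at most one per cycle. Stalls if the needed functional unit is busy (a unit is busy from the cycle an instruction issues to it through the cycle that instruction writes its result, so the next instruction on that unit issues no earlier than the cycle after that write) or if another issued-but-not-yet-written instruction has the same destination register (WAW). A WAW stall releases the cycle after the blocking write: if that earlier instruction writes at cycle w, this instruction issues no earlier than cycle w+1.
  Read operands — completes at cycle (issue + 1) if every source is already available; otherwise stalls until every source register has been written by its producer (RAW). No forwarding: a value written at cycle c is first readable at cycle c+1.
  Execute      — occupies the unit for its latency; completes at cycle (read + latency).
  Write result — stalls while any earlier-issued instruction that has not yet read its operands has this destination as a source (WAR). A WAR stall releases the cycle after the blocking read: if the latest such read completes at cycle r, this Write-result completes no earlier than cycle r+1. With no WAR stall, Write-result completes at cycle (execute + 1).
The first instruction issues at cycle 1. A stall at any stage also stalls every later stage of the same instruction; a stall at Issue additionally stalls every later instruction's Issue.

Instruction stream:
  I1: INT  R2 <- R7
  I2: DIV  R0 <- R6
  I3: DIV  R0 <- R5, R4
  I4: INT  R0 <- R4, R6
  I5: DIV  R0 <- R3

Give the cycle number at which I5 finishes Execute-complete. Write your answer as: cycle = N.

I1: IS=1 RO=2 EX=3 WR=4
I2: IS=2 RO=3 EX=11 WR=12
I3: IS=13 RO=14 EX=22 WR=23  [struct: DIV busy until I2 writes@12]
I4: IS=24 RO=25 EX=26 WR=27  [WAW R0: wait I3 write@23]
I5: IS=28 RO=29 EX=37 WR=38  [WAW R0: wait I4 write@27]

cycle = 37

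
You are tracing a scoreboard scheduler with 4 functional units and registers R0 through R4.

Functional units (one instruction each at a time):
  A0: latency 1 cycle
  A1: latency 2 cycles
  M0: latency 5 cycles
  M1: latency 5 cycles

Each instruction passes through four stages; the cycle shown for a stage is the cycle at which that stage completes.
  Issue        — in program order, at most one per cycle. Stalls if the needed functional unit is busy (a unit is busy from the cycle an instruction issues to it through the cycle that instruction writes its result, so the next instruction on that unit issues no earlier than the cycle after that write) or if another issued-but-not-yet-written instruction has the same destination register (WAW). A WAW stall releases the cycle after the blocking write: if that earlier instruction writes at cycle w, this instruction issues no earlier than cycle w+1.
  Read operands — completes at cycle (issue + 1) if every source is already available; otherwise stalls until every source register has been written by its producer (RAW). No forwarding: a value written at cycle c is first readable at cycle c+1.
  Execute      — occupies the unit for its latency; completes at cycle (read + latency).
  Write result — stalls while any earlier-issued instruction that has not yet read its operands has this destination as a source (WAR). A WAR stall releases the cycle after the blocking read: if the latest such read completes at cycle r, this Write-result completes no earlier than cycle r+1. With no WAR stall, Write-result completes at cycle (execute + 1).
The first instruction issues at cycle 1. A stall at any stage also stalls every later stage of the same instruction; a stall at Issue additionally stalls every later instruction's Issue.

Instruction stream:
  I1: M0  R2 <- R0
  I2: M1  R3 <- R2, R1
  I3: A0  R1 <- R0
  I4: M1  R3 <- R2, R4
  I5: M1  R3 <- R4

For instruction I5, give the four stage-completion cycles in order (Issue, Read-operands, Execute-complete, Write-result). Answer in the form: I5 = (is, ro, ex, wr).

I1: IS=1 RO=2 EX=7 WR=8
I2: IS=2 RO=9 EX=14 WR=15  [RAW R2: wait I1 write@8]
I3: IS=3 RO=4 EX=5 WR=10  [WAR R1: wait I2 read@9]
I4: IS=16 RO=17 EX=22 WR=23  [struct: M1 busy until I2 writes@15]
I5: IS=24 RO=25 EX=30 WR=31  [struct: M1 busy until I4 writes@23]

I5 = (24, 25, 30, 31)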